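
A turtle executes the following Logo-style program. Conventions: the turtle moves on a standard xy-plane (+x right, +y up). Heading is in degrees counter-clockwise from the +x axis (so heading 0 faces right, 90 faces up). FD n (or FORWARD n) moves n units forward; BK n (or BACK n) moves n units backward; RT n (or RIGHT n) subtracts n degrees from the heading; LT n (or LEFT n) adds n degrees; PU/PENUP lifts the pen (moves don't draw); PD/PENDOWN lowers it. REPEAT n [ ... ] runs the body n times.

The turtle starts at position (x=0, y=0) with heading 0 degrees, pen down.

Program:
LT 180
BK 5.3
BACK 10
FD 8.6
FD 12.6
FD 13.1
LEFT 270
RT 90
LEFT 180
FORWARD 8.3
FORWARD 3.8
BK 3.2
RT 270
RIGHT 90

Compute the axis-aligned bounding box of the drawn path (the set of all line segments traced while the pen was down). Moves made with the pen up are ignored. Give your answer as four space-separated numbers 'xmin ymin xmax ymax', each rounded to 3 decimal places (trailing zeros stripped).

Answer: -31.1 0 15.3 0

Derivation:
Executing turtle program step by step:
Start: pos=(0,0), heading=0, pen down
LT 180: heading 0 -> 180
BK 5.3: (0,0) -> (5.3,0) [heading=180, draw]
BK 10: (5.3,0) -> (15.3,0) [heading=180, draw]
FD 8.6: (15.3,0) -> (6.7,0) [heading=180, draw]
FD 12.6: (6.7,0) -> (-5.9,0) [heading=180, draw]
FD 13.1: (-5.9,0) -> (-19,0) [heading=180, draw]
LT 270: heading 180 -> 90
RT 90: heading 90 -> 0
LT 180: heading 0 -> 180
FD 8.3: (-19,0) -> (-27.3,0) [heading=180, draw]
FD 3.8: (-27.3,0) -> (-31.1,0) [heading=180, draw]
BK 3.2: (-31.1,0) -> (-27.9,0) [heading=180, draw]
RT 270: heading 180 -> 270
RT 90: heading 270 -> 180
Final: pos=(-27.9,0), heading=180, 8 segment(s) drawn

Segment endpoints: x in {-31.1, -27.9, -27.3, -19, -5.9, 0, 5.3, 6.7, 15.3}, y in {0, 0, 0, 0, 0, 0, 0, 0, 0}
xmin=-31.1, ymin=0, xmax=15.3, ymax=0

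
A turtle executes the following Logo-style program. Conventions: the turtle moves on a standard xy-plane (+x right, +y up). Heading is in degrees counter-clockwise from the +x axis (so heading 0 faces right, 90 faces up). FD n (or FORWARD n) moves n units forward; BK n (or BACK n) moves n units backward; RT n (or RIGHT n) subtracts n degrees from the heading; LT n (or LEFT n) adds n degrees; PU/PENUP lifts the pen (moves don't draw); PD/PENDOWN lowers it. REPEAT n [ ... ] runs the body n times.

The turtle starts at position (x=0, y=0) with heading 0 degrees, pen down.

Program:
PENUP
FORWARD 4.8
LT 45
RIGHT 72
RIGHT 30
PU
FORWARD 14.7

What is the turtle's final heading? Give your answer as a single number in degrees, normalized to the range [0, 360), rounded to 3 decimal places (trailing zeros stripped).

Executing turtle program step by step:
Start: pos=(0,0), heading=0, pen down
PU: pen up
FD 4.8: (0,0) -> (4.8,0) [heading=0, move]
LT 45: heading 0 -> 45
RT 72: heading 45 -> 333
RT 30: heading 333 -> 303
PU: pen up
FD 14.7: (4.8,0) -> (12.806,-12.328) [heading=303, move]
Final: pos=(12.806,-12.328), heading=303, 0 segment(s) drawn

Answer: 303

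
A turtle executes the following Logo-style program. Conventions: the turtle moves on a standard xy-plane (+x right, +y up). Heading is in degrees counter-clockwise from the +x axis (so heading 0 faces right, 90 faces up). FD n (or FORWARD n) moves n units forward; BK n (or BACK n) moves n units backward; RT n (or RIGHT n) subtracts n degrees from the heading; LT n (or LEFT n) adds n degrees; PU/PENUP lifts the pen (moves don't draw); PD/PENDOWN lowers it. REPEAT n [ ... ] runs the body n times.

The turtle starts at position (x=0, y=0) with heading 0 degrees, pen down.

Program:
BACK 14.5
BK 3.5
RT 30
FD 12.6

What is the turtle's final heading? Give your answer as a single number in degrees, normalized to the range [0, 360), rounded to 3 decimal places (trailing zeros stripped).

Answer: 330

Derivation:
Executing turtle program step by step:
Start: pos=(0,0), heading=0, pen down
BK 14.5: (0,0) -> (-14.5,0) [heading=0, draw]
BK 3.5: (-14.5,0) -> (-18,0) [heading=0, draw]
RT 30: heading 0 -> 330
FD 12.6: (-18,0) -> (-7.088,-6.3) [heading=330, draw]
Final: pos=(-7.088,-6.3), heading=330, 3 segment(s) drawn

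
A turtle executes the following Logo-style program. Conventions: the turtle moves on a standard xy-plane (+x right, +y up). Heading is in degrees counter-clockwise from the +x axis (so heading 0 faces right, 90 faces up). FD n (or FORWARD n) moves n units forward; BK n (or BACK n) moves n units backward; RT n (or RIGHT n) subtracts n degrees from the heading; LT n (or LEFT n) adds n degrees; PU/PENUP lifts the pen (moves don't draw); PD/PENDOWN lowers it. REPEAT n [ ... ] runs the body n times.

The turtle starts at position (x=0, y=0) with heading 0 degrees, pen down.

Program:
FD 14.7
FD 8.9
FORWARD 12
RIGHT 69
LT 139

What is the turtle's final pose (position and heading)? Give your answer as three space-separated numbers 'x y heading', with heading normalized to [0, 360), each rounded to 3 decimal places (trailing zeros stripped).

Answer: 35.6 0 70

Derivation:
Executing turtle program step by step:
Start: pos=(0,0), heading=0, pen down
FD 14.7: (0,0) -> (14.7,0) [heading=0, draw]
FD 8.9: (14.7,0) -> (23.6,0) [heading=0, draw]
FD 12: (23.6,0) -> (35.6,0) [heading=0, draw]
RT 69: heading 0 -> 291
LT 139: heading 291 -> 70
Final: pos=(35.6,0), heading=70, 3 segment(s) drawn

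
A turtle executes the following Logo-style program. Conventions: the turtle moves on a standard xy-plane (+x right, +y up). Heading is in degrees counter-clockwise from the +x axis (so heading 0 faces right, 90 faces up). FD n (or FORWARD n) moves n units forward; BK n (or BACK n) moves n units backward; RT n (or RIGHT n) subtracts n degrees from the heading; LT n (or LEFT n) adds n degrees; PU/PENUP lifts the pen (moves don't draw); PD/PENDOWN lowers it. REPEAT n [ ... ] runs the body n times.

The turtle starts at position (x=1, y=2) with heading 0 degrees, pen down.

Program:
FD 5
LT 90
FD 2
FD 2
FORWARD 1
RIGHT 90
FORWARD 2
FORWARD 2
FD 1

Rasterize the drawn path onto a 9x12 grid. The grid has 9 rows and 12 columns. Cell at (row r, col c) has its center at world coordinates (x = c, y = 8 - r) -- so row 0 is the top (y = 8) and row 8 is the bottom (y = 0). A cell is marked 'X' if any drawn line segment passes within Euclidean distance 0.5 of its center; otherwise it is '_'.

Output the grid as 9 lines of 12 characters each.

Segment 0: (1,2) -> (6,2)
Segment 1: (6,2) -> (6,4)
Segment 2: (6,4) -> (6,6)
Segment 3: (6,6) -> (6,7)
Segment 4: (6,7) -> (8,7)
Segment 5: (8,7) -> (10,7)
Segment 6: (10,7) -> (11,7)

Answer: ____________
______XXXXXX
______X_____
______X_____
______X_____
______X_____
_XXXXXX_____
____________
____________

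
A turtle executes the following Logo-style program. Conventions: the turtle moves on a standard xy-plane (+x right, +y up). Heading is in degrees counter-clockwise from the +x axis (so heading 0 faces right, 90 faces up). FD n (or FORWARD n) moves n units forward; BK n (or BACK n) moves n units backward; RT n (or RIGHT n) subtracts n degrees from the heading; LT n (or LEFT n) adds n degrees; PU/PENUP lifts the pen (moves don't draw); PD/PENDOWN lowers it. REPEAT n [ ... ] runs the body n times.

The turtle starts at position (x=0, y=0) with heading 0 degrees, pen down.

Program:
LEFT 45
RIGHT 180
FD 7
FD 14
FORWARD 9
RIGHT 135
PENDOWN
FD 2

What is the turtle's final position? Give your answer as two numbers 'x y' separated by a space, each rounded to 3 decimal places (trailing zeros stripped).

Executing turtle program step by step:
Start: pos=(0,0), heading=0, pen down
LT 45: heading 0 -> 45
RT 180: heading 45 -> 225
FD 7: (0,0) -> (-4.95,-4.95) [heading=225, draw]
FD 14: (-4.95,-4.95) -> (-14.849,-14.849) [heading=225, draw]
FD 9: (-14.849,-14.849) -> (-21.213,-21.213) [heading=225, draw]
RT 135: heading 225 -> 90
PD: pen down
FD 2: (-21.213,-21.213) -> (-21.213,-19.213) [heading=90, draw]
Final: pos=(-21.213,-19.213), heading=90, 4 segment(s) drawn

Answer: -21.213 -19.213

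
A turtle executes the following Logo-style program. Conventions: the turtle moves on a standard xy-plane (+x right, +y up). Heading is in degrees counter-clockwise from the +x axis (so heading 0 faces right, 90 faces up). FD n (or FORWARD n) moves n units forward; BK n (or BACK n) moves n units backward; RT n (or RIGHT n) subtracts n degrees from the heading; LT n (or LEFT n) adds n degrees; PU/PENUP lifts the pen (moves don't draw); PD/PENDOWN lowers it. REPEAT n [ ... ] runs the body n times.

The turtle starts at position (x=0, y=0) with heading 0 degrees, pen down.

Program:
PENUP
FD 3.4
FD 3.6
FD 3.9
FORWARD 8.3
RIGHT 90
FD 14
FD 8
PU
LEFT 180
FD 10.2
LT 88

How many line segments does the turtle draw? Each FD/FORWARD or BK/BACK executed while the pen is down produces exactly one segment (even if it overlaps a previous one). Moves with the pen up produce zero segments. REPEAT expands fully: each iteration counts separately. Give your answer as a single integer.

Answer: 0

Derivation:
Executing turtle program step by step:
Start: pos=(0,0), heading=0, pen down
PU: pen up
FD 3.4: (0,0) -> (3.4,0) [heading=0, move]
FD 3.6: (3.4,0) -> (7,0) [heading=0, move]
FD 3.9: (7,0) -> (10.9,0) [heading=0, move]
FD 8.3: (10.9,0) -> (19.2,0) [heading=0, move]
RT 90: heading 0 -> 270
FD 14: (19.2,0) -> (19.2,-14) [heading=270, move]
FD 8: (19.2,-14) -> (19.2,-22) [heading=270, move]
PU: pen up
LT 180: heading 270 -> 90
FD 10.2: (19.2,-22) -> (19.2,-11.8) [heading=90, move]
LT 88: heading 90 -> 178
Final: pos=(19.2,-11.8), heading=178, 0 segment(s) drawn
Segments drawn: 0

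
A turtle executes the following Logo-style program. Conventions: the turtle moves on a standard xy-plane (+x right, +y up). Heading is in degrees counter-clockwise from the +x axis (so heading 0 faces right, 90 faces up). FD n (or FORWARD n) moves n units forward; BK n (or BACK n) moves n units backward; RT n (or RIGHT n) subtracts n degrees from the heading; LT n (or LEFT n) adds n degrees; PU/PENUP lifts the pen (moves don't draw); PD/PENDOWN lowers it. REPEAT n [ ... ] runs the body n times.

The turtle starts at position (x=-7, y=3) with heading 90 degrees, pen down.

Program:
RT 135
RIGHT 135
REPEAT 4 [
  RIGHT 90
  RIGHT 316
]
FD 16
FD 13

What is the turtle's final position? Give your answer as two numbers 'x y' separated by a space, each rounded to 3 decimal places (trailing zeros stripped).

Answer: 21.929 0.977

Derivation:
Executing turtle program step by step:
Start: pos=(-7,3), heading=90, pen down
RT 135: heading 90 -> 315
RT 135: heading 315 -> 180
REPEAT 4 [
  -- iteration 1/4 --
  RT 90: heading 180 -> 90
  RT 316: heading 90 -> 134
  -- iteration 2/4 --
  RT 90: heading 134 -> 44
  RT 316: heading 44 -> 88
  -- iteration 3/4 --
  RT 90: heading 88 -> 358
  RT 316: heading 358 -> 42
  -- iteration 4/4 --
  RT 90: heading 42 -> 312
  RT 316: heading 312 -> 356
]
FD 16: (-7,3) -> (8.961,1.884) [heading=356, draw]
FD 13: (8.961,1.884) -> (21.929,0.977) [heading=356, draw]
Final: pos=(21.929,0.977), heading=356, 2 segment(s) drawn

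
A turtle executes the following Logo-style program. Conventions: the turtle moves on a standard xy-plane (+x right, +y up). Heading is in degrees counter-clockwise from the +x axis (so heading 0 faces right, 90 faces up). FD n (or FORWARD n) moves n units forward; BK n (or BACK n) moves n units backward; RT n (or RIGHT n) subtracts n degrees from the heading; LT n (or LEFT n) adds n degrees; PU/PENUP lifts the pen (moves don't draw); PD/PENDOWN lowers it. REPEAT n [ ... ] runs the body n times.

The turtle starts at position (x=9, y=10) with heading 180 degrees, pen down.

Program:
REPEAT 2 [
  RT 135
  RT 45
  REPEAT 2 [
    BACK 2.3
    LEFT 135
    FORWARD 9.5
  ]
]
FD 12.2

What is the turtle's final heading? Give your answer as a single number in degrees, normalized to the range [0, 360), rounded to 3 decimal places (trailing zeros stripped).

Answer: 0

Derivation:
Executing turtle program step by step:
Start: pos=(9,10), heading=180, pen down
REPEAT 2 [
  -- iteration 1/2 --
  RT 135: heading 180 -> 45
  RT 45: heading 45 -> 0
  REPEAT 2 [
    -- iteration 1/2 --
    BK 2.3: (9,10) -> (6.7,10) [heading=0, draw]
    LT 135: heading 0 -> 135
    FD 9.5: (6.7,10) -> (-0.018,16.718) [heading=135, draw]
    -- iteration 2/2 --
    BK 2.3: (-0.018,16.718) -> (1.609,15.091) [heading=135, draw]
    LT 135: heading 135 -> 270
    FD 9.5: (1.609,15.091) -> (1.609,5.591) [heading=270, draw]
  ]
  -- iteration 2/2 --
  RT 135: heading 270 -> 135
  RT 45: heading 135 -> 90
  REPEAT 2 [
    -- iteration 1/2 --
    BK 2.3: (1.609,5.591) -> (1.609,3.291) [heading=90, draw]
    LT 135: heading 90 -> 225
    FD 9.5: (1.609,3.291) -> (-5.109,-3.426) [heading=225, draw]
    -- iteration 2/2 --
    BK 2.3: (-5.109,-3.426) -> (-3.482,-1.8) [heading=225, draw]
    LT 135: heading 225 -> 0
    FD 9.5: (-3.482,-1.8) -> (6.018,-1.8) [heading=0, draw]
  ]
]
FD 12.2: (6.018,-1.8) -> (18.218,-1.8) [heading=0, draw]
Final: pos=(18.218,-1.8), heading=0, 9 segment(s) drawn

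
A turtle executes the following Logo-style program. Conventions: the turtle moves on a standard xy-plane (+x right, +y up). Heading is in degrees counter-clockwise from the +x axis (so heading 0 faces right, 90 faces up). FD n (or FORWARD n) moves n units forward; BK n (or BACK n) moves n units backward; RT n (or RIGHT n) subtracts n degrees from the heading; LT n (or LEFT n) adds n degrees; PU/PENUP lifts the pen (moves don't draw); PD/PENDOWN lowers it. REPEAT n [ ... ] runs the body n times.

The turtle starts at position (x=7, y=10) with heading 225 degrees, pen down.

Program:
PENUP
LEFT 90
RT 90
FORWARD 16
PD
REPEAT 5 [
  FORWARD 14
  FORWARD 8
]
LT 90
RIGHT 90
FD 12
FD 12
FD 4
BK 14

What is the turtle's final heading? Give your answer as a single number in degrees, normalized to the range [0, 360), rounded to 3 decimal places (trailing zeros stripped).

Answer: 225

Derivation:
Executing turtle program step by step:
Start: pos=(7,10), heading=225, pen down
PU: pen up
LT 90: heading 225 -> 315
RT 90: heading 315 -> 225
FD 16: (7,10) -> (-4.314,-1.314) [heading=225, move]
PD: pen down
REPEAT 5 [
  -- iteration 1/5 --
  FD 14: (-4.314,-1.314) -> (-14.213,-11.213) [heading=225, draw]
  FD 8: (-14.213,-11.213) -> (-19.87,-16.87) [heading=225, draw]
  -- iteration 2/5 --
  FD 14: (-19.87,-16.87) -> (-29.77,-26.77) [heading=225, draw]
  FD 8: (-29.77,-26.77) -> (-35.426,-32.426) [heading=225, draw]
  -- iteration 3/5 --
  FD 14: (-35.426,-32.426) -> (-45.326,-42.326) [heading=225, draw]
  FD 8: (-45.326,-42.326) -> (-50.983,-47.983) [heading=225, draw]
  -- iteration 4/5 --
  FD 14: (-50.983,-47.983) -> (-60.882,-57.882) [heading=225, draw]
  FD 8: (-60.882,-57.882) -> (-66.539,-63.539) [heading=225, draw]
  -- iteration 5/5 --
  FD 14: (-66.539,-63.539) -> (-76.439,-73.439) [heading=225, draw]
  FD 8: (-76.439,-73.439) -> (-82.095,-79.095) [heading=225, draw]
]
LT 90: heading 225 -> 315
RT 90: heading 315 -> 225
FD 12: (-82.095,-79.095) -> (-90.581,-87.581) [heading=225, draw]
FD 12: (-90.581,-87.581) -> (-99.066,-96.066) [heading=225, draw]
FD 4: (-99.066,-96.066) -> (-101.894,-98.894) [heading=225, draw]
BK 14: (-101.894,-98.894) -> (-91.995,-88.995) [heading=225, draw]
Final: pos=(-91.995,-88.995), heading=225, 14 segment(s) drawn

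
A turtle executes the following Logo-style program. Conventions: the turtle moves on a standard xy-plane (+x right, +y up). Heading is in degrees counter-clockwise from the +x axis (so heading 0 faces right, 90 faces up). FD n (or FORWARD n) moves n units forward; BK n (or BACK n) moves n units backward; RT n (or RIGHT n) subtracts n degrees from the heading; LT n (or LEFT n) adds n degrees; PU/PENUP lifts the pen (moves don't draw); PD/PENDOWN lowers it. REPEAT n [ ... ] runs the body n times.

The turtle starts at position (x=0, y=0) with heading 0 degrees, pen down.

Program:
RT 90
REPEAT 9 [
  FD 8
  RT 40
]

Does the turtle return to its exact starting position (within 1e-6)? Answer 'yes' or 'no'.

Executing turtle program step by step:
Start: pos=(0,0), heading=0, pen down
RT 90: heading 0 -> 270
REPEAT 9 [
  -- iteration 1/9 --
  FD 8: (0,0) -> (0,-8) [heading=270, draw]
  RT 40: heading 270 -> 230
  -- iteration 2/9 --
  FD 8: (0,-8) -> (-5.142,-14.128) [heading=230, draw]
  RT 40: heading 230 -> 190
  -- iteration 3/9 --
  FD 8: (-5.142,-14.128) -> (-13.021,-15.518) [heading=190, draw]
  RT 40: heading 190 -> 150
  -- iteration 4/9 --
  FD 8: (-13.021,-15.518) -> (-19.949,-11.518) [heading=150, draw]
  RT 40: heading 150 -> 110
  -- iteration 5/9 --
  FD 8: (-19.949,-11.518) -> (-22.685,-4) [heading=110, draw]
  RT 40: heading 110 -> 70
  -- iteration 6/9 --
  FD 8: (-22.685,-4) -> (-19.949,3.518) [heading=70, draw]
  RT 40: heading 70 -> 30
  -- iteration 7/9 --
  FD 8: (-19.949,3.518) -> (-13.021,7.518) [heading=30, draw]
  RT 40: heading 30 -> 350
  -- iteration 8/9 --
  FD 8: (-13.021,7.518) -> (-5.142,6.128) [heading=350, draw]
  RT 40: heading 350 -> 310
  -- iteration 9/9 --
  FD 8: (-5.142,6.128) -> (0,0) [heading=310, draw]
  RT 40: heading 310 -> 270
]
Final: pos=(0,0), heading=270, 9 segment(s) drawn

Start position: (0, 0)
Final position: (0, 0)
Distance = 0; < 1e-6 -> CLOSED

Answer: yes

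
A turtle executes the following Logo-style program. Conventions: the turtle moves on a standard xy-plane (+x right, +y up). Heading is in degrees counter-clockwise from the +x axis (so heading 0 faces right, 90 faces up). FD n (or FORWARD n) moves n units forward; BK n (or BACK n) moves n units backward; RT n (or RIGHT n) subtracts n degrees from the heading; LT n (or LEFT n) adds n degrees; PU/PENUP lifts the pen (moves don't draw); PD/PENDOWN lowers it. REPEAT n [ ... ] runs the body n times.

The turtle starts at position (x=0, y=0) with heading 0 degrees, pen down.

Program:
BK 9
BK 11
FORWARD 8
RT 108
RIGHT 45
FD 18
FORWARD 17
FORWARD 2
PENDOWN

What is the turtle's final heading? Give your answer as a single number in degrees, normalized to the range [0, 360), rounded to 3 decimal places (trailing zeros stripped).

Answer: 207

Derivation:
Executing turtle program step by step:
Start: pos=(0,0), heading=0, pen down
BK 9: (0,0) -> (-9,0) [heading=0, draw]
BK 11: (-9,0) -> (-20,0) [heading=0, draw]
FD 8: (-20,0) -> (-12,0) [heading=0, draw]
RT 108: heading 0 -> 252
RT 45: heading 252 -> 207
FD 18: (-12,0) -> (-28.038,-8.172) [heading=207, draw]
FD 17: (-28.038,-8.172) -> (-43.185,-15.89) [heading=207, draw]
FD 2: (-43.185,-15.89) -> (-44.967,-16.798) [heading=207, draw]
PD: pen down
Final: pos=(-44.967,-16.798), heading=207, 6 segment(s) drawn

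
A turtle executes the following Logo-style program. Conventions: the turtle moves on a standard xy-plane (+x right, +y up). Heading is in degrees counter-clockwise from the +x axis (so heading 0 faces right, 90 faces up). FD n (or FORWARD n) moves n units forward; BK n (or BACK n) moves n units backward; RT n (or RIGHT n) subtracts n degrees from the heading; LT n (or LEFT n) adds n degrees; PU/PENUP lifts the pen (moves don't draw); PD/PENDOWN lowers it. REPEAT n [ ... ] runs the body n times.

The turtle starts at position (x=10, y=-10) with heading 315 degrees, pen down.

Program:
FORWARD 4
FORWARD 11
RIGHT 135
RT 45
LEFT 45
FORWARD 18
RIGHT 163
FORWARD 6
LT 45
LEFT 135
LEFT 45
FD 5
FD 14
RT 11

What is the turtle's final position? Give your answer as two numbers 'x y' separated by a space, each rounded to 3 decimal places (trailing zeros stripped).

Answer: -0.576 -35.628

Derivation:
Executing turtle program step by step:
Start: pos=(10,-10), heading=315, pen down
FD 4: (10,-10) -> (12.828,-12.828) [heading=315, draw]
FD 11: (12.828,-12.828) -> (20.607,-20.607) [heading=315, draw]
RT 135: heading 315 -> 180
RT 45: heading 180 -> 135
LT 45: heading 135 -> 180
FD 18: (20.607,-20.607) -> (2.607,-20.607) [heading=180, draw]
RT 163: heading 180 -> 17
FD 6: (2.607,-20.607) -> (8.344,-18.852) [heading=17, draw]
LT 45: heading 17 -> 62
LT 135: heading 62 -> 197
LT 45: heading 197 -> 242
FD 5: (8.344,-18.852) -> (5.997,-23.267) [heading=242, draw]
FD 14: (5.997,-23.267) -> (-0.576,-35.628) [heading=242, draw]
RT 11: heading 242 -> 231
Final: pos=(-0.576,-35.628), heading=231, 6 segment(s) drawn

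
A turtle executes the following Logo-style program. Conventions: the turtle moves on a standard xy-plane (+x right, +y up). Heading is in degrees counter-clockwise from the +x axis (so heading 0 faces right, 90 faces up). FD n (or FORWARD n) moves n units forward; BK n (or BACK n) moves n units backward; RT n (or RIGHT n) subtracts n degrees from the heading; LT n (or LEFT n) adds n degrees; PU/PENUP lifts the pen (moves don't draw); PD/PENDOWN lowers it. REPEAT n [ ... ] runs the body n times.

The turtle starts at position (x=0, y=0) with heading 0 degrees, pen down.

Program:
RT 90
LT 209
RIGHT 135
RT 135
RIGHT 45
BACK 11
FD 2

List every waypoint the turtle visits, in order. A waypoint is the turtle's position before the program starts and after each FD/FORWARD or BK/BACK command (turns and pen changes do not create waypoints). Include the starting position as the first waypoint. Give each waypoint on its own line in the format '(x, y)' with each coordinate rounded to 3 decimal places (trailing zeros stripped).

Answer: (0, 0)
(10.574, -3.032)
(8.651, -2.481)

Derivation:
Executing turtle program step by step:
Start: pos=(0,0), heading=0, pen down
RT 90: heading 0 -> 270
LT 209: heading 270 -> 119
RT 135: heading 119 -> 344
RT 135: heading 344 -> 209
RT 45: heading 209 -> 164
BK 11: (0,0) -> (10.574,-3.032) [heading=164, draw]
FD 2: (10.574,-3.032) -> (8.651,-2.481) [heading=164, draw]
Final: pos=(8.651,-2.481), heading=164, 2 segment(s) drawn
Waypoints (3 total):
(0, 0)
(10.574, -3.032)
(8.651, -2.481)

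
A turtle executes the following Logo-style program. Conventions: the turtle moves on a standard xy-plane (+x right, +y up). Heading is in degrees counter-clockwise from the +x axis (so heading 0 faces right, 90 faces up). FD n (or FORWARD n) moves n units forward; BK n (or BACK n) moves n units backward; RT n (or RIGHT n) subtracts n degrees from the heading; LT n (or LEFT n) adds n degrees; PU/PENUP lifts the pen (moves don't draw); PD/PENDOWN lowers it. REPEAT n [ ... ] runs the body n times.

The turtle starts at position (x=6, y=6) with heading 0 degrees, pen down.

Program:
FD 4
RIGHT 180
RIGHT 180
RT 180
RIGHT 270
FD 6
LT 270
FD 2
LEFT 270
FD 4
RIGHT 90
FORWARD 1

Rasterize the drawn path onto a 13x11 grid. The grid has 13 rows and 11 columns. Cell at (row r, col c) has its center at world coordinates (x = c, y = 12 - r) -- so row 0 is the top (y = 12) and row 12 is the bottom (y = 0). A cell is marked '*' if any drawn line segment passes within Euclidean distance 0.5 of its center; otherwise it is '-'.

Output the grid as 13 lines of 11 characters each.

Segment 0: (6,6) -> (10,6)
Segment 1: (10,6) -> (10,0)
Segment 2: (10,0) -> (8,-0)
Segment 3: (8,-0) -> (8,4)
Segment 4: (8,4) -> (9,4)

Answer: -----------
-----------
-----------
-----------
-----------
-----------
------*****
----------*
--------***
--------*-*
--------*-*
--------*-*
--------***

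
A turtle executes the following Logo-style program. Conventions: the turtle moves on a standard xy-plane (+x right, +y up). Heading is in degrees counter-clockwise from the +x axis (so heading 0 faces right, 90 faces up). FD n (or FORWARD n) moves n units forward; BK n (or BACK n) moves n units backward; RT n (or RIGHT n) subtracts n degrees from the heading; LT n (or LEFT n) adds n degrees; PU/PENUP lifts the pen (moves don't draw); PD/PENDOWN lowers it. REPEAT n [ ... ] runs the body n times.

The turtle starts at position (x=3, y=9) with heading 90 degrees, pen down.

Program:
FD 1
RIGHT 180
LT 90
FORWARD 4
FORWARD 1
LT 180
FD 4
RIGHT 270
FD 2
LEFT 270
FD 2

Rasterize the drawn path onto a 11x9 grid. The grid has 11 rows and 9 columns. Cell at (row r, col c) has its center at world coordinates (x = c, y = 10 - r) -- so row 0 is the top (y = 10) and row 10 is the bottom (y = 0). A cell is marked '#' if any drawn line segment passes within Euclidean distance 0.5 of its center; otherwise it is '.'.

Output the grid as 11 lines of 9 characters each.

Answer: ...######
...##....
..###....
.........
.........
.........
.........
.........
.........
.........
.........

Derivation:
Segment 0: (3,9) -> (3,10)
Segment 1: (3,10) -> (7,10)
Segment 2: (7,10) -> (8,10)
Segment 3: (8,10) -> (4,10)
Segment 4: (4,10) -> (4,8)
Segment 5: (4,8) -> (2,8)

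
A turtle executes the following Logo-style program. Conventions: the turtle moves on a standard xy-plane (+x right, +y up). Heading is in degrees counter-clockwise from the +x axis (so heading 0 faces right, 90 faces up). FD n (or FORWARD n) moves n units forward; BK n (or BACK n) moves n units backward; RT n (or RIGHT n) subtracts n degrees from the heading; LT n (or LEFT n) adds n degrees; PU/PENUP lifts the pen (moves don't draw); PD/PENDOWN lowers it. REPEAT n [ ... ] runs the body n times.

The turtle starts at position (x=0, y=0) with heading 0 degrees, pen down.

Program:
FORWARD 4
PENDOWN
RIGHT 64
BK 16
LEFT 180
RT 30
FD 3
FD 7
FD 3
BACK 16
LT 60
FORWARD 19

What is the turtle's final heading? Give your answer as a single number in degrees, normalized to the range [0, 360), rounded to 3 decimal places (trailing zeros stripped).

Executing turtle program step by step:
Start: pos=(0,0), heading=0, pen down
FD 4: (0,0) -> (4,0) [heading=0, draw]
PD: pen down
RT 64: heading 0 -> 296
BK 16: (4,0) -> (-3.014,14.381) [heading=296, draw]
LT 180: heading 296 -> 116
RT 30: heading 116 -> 86
FD 3: (-3.014,14.381) -> (-2.805,17.373) [heading=86, draw]
FD 7: (-2.805,17.373) -> (-2.316,24.356) [heading=86, draw]
FD 3: (-2.316,24.356) -> (-2.107,27.349) [heading=86, draw]
BK 16: (-2.107,27.349) -> (-3.223,11.388) [heading=86, draw]
LT 60: heading 86 -> 146
FD 19: (-3.223,11.388) -> (-18.975,22.013) [heading=146, draw]
Final: pos=(-18.975,22.013), heading=146, 7 segment(s) drawn

Answer: 146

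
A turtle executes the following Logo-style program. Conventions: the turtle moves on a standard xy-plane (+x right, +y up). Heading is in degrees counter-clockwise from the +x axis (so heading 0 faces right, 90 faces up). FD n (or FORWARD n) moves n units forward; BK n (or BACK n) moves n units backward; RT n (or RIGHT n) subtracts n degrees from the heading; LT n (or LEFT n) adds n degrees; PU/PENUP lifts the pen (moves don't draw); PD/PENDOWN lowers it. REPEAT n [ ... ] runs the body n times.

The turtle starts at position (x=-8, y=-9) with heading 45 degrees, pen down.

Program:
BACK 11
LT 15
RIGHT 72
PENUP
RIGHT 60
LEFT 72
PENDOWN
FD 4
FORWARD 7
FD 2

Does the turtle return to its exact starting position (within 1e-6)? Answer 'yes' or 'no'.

Executing turtle program step by step:
Start: pos=(-8,-9), heading=45, pen down
BK 11: (-8,-9) -> (-15.778,-16.778) [heading=45, draw]
LT 15: heading 45 -> 60
RT 72: heading 60 -> 348
PU: pen up
RT 60: heading 348 -> 288
LT 72: heading 288 -> 0
PD: pen down
FD 4: (-15.778,-16.778) -> (-11.778,-16.778) [heading=0, draw]
FD 7: (-11.778,-16.778) -> (-4.778,-16.778) [heading=0, draw]
FD 2: (-4.778,-16.778) -> (-2.778,-16.778) [heading=0, draw]
Final: pos=(-2.778,-16.778), heading=0, 4 segment(s) drawn

Start position: (-8, -9)
Final position: (-2.778, -16.778)
Distance = 9.368; >= 1e-6 -> NOT closed

Answer: no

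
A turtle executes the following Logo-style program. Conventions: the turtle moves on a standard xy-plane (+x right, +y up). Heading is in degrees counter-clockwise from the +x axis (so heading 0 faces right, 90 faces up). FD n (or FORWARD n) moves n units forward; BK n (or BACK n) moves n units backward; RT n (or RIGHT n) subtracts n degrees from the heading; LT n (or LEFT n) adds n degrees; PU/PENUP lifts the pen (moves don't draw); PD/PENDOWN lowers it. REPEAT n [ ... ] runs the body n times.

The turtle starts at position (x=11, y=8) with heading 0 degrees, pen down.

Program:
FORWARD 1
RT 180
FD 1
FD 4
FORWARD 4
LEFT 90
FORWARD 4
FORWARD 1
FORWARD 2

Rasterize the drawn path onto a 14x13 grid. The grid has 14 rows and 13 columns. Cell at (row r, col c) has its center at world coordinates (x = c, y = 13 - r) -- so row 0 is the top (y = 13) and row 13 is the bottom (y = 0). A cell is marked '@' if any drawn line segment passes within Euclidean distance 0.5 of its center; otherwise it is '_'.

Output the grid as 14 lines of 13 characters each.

Answer: _____________
_____________
_____________
_____________
_____________
___@@@@@@@@@@
___@_________
___@_________
___@_________
___@_________
___@_________
___@_________
___@_________
_____________

Derivation:
Segment 0: (11,8) -> (12,8)
Segment 1: (12,8) -> (11,8)
Segment 2: (11,8) -> (7,8)
Segment 3: (7,8) -> (3,8)
Segment 4: (3,8) -> (3,4)
Segment 5: (3,4) -> (3,3)
Segment 6: (3,3) -> (3,1)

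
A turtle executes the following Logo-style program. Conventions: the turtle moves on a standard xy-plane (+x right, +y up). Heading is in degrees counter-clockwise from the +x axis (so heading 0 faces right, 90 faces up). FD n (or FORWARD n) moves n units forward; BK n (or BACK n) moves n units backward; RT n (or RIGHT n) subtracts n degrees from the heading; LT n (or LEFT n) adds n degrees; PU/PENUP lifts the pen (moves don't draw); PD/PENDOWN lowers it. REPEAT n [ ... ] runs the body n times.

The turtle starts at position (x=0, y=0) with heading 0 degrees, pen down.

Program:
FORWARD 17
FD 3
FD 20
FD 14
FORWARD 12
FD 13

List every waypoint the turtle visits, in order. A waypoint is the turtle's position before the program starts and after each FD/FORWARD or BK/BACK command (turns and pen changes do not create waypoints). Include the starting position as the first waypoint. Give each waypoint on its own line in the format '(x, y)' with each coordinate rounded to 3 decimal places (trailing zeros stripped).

Answer: (0, 0)
(17, 0)
(20, 0)
(40, 0)
(54, 0)
(66, 0)
(79, 0)

Derivation:
Executing turtle program step by step:
Start: pos=(0,0), heading=0, pen down
FD 17: (0,0) -> (17,0) [heading=0, draw]
FD 3: (17,0) -> (20,0) [heading=0, draw]
FD 20: (20,0) -> (40,0) [heading=0, draw]
FD 14: (40,0) -> (54,0) [heading=0, draw]
FD 12: (54,0) -> (66,0) [heading=0, draw]
FD 13: (66,0) -> (79,0) [heading=0, draw]
Final: pos=(79,0), heading=0, 6 segment(s) drawn
Waypoints (7 total):
(0, 0)
(17, 0)
(20, 0)
(40, 0)
(54, 0)
(66, 0)
(79, 0)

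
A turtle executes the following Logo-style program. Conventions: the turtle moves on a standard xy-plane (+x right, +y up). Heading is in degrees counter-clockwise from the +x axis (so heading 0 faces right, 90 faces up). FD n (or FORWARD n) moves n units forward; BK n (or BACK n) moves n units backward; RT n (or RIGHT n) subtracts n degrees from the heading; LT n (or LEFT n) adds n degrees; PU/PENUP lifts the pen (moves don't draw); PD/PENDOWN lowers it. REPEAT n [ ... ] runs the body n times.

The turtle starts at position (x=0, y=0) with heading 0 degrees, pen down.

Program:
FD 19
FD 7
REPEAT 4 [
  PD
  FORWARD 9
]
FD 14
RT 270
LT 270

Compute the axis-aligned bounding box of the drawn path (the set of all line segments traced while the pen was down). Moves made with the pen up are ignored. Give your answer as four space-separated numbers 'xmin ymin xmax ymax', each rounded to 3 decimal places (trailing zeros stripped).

Executing turtle program step by step:
Start: pos=(0,0), heading=0, pen down
FD 19: (0,0) -> (19,0) [heading=0, draw]
FD 7: (19,0) -> (26,0) [heading=0, draw]
REPEAT 4 [
  -- iteration 1/4 --
  PD: pen down
  FD 9: (26,0) -> (35,0) [heading=0, draw]
  -- iteration 2/4 --
  PD: pen down
  FD 9: (35,0) -> (44,0) [heading=0, draw]
  -- iteration 3/4 --
  PD: pen down
  FD 9: (44,0) -> (53,0) [heading=0, draw]
  -- iteration 4/4 --
  PD: pen down
  FD 9: (53,0) -> (62,0) [heading=0, draw]
]
FD 14: (62,0) -> (76,0) [heading=0, draw]
RT 270: heading 0 -> 90
LT 270: heading 90 -> 0
Final: pos=(76,0), heading=0, 7 segment(s) drawn

Segment endpoints: x in {0, 19, 26, 35, 44, 53, 62, 76}, y in {0}
xmin=0, ymin=0, xmax=76, ymax=0

Answer: 0 0 76 0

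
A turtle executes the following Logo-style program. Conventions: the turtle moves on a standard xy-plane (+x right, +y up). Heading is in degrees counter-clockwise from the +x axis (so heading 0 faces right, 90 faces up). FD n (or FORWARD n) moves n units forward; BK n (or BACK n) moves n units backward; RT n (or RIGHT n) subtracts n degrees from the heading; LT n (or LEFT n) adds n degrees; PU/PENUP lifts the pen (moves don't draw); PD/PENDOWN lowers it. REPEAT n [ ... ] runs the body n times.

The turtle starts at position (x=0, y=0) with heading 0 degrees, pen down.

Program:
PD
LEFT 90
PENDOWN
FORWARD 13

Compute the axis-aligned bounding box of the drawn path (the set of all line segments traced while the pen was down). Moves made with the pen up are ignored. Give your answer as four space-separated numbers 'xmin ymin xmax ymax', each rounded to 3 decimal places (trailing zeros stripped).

Executing turtle program step by step:
Start: pos=(0,0), heading=0, pen down
PD: pen down
LT 90: heading 0 -> 90
PD: pen down
FD 13: (0,0) -> (0,13) [heading=90, draw]
Final: pos=(0,13), heading=90, 1 segment(s) drawn

Segment endpoints: x in {0, 0}, y in {0, 13}
xmin=0, ymin=0, xmax=0, ymax=13

Answer: 0 0 0 13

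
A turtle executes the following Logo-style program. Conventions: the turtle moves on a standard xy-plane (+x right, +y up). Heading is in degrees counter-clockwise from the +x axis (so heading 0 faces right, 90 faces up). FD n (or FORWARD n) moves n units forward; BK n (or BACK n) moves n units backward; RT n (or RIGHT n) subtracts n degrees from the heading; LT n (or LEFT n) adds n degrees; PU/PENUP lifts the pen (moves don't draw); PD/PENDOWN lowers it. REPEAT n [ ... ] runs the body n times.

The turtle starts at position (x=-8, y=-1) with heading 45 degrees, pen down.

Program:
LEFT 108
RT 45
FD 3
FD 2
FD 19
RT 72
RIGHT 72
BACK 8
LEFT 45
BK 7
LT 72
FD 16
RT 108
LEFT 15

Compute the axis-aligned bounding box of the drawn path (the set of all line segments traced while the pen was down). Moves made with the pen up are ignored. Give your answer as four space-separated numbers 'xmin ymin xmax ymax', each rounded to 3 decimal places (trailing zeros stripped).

Executing turtle program step by step:
Start: pos=(-8,-1), heading=45, pen down
LT 108: heading 45 -> 153
RT 45: heading 153 -> 108
FD 3: (-8,-1) -> (-8.927,1.853) [heading=108, draw]
FD 2: (-8.927,1.853) -> (-9.545,3.755) [heading=108, draw]
FD 19: (-9.545,3.755) -> (-15.416,21.825) [heading=108, draw]
RT 72: heading 108 -> 36
RT 72: heading 36 -> 324
BK 8: (-15.416,21.825) -> (-21.889,26.528) [heading=324, draw]
LT 45: heading 324 -> 9
BK 7: (-21.889,26.528) -> (-28.802,25.433) [heading=9, draw]
LT 72: heading 9 -> 81
FD 16: (-28.802,25.433) -> (-26.299,41.236) [heading=81, draw]
RT 108: heading 81 -> 333
LT 15: heading 333 -> 348
Final: pos=(-26.299,41.236), heading=348, 6 segment(s) drawn

Segment endpoints: x in {-28.802, -26.299, -21.889, -15.416, -9.545, -8.927, -8}, y in {-1, 1.853, 3.755, 21.825, 25.433, 26.528, 41.236}
xmin=-28.802, ymin=-1, xmax=-8, ymax=41.236

Answer: -28.802 -1 -8 41.236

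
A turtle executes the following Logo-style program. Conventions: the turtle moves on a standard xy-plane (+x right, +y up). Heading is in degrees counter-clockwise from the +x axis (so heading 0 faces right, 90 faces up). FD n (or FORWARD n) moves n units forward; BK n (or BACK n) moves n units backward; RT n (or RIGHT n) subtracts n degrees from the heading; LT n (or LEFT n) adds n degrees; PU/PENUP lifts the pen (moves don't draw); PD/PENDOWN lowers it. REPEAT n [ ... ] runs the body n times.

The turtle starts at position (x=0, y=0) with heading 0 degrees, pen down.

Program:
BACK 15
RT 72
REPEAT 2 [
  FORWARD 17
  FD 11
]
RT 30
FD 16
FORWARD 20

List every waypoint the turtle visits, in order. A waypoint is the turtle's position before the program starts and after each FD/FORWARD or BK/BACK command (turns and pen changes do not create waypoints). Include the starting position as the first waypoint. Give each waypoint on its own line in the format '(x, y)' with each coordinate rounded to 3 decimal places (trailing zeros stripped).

Answer: (0, 0)
(-15, 0)
(-9.747, -16.168)
(-6.348, -26.63)
(-1.094, -42.798)
(2.305, -53.259)
(-1.022, -68.91)
(-5.18, -88.472)

Derivation:
Executing turtle program step by step:
Start: pos=(0,0), heading=0, pen down
BK 15: (0,0) -> (-15,0) [heading=0, draw]
RT 72: heading 0 -> 288
REPEAT 2 [
  -- iteration 1/2 --
  FD 17: (-15,0) -> (-9.747,-16.168) [heading=288, draw]
  FD 11: (-9.747,-16.168) -> (-6.348,-26.63) [heading=288, draw]
  -- iteration 2/2 --
  FD 17: (-6.348,-26.63) -> (-1.094,-42.798) [heading=288, draw]
  FD 11: (-1.094,-42.798) -> (2.305,-53.259) [heading=288, draw]
]
RT 30: heading 288 -> 258
FD 16: (2.305,-53.259) -> (-1.022,-68.91) [heading=258, draw]
FD 20: (-1.022,-68.91) -> (-5.18,-88.472) [heading=258, draw]
Final: pos=(-5.18,-88.472), heading=258, 7 segment(s) drawn
Waypoints (8 total):
(0, 0)
(-15, 0)
(-9.747, -16.168)
(-6.348, -26.63)
(-1.094, -42.798)
(2.305, -53.259)
(-1.022, -68.91)
(-5.18, -88.472)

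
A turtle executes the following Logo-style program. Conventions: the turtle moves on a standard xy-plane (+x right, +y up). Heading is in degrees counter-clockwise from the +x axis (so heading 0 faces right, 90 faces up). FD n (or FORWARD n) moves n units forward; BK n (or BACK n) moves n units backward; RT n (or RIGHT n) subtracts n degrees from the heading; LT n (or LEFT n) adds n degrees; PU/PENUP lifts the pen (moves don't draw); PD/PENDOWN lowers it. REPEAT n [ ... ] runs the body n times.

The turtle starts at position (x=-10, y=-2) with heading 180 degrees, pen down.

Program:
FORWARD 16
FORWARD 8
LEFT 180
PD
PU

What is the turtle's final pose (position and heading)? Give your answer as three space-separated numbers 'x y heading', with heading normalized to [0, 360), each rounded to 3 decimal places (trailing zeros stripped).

Answer: -34 -2 0

Derivation:
Executing turtle program step by step:
Start: pos=(-10,-2), heading=180, pen down
FD 16: (-10,-2) -> (-26,-2) [heading=180, draw]
FD 8: (-26,-2) -> (-34,-2) [heading=180, draw]
LT 180: heading 180 -> 0
PD: pen down
PU: pen up
Final: pos=(-34,-2), heading=0, 2 segment(s) drawn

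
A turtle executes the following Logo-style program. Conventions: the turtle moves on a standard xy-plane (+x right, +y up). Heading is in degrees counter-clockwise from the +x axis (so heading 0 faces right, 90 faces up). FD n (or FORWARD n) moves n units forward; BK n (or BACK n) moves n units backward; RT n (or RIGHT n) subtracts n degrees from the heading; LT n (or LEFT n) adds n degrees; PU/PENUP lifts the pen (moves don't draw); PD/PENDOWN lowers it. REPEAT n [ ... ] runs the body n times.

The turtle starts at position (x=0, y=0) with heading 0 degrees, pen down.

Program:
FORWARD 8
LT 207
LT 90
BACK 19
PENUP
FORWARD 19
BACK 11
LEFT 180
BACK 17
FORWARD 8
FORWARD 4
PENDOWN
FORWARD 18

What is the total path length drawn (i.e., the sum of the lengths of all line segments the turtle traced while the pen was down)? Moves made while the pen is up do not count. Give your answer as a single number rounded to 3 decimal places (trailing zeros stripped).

Executing turtle program step by step:
Start: pos=(0,0), heading=0, pen down
FD 8: (0,0) -> (8,0) [heading=0, draw]
LT 207: heading 0 -> 207
LT 90: heading 207 -> 297
BK 19: (8,0) -> (-0.626,16.929) [heading=297, draw]
PU: pen up
FD 19: (-0.626,16.929) -> (8,0) [heading=297, move]
BK 11: (8,0) -> (3.006,9.801) [heading=297, move]
LT 180: heading 297 -> 117
BK 17: (3.006,9.801) -> (10.724,-5.346) [heading=117, move]
FD 8: (10.724,-5.346) -> (7.092,1.782) [heading=117, move]
FD 4: (7.092,1.782) -> (5.276,5.346) [heading=117, move]
PD: pen down
FD 18: (5.276,5.346) -> (-2.896,21.384) [heading=117, draw]
Final: pos=(-2.896,21.384), heading=117, 3 segment(s) drawn

Segment lengths:
  seg 1: (0,0) -> (8,0), length = 8
  seg 2: (8,0) -> (-0.626,16.929), length = 19
  seg 3: (5.276,5.346) -> (-2.896,21.384), length = 18
Total = 45

Answer: 45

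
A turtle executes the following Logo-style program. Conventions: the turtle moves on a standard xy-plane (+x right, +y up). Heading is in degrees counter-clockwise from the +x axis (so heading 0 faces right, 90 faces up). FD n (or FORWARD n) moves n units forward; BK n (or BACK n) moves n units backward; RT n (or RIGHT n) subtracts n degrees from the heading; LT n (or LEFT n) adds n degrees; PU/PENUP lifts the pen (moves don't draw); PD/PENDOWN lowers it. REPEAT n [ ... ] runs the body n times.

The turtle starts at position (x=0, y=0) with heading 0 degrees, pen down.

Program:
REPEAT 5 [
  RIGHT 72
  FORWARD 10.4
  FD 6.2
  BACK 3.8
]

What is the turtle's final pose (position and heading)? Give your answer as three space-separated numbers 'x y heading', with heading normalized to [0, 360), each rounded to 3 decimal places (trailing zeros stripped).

Executing turtle program step by step:
Start: pos=(0,0), heading=0, pen down
REPEAT 5 [
  -- iteration 1/5 --
  RT 72: heading 0 -> 288
  FD 10.4: (0,0) -> (3.214,-9.891) [heading=288, draw]
  FD 6.2: (3.214,-9.891) -> (5.13,-15.788) [heading=288, draw]
  BK 3.8: (5.13,-15.788) -> (3.955,-12.174) [heading=288, draw]
  -- iteration 2/5 --
  RT 72: heading 288 -> 216
  FD 10.4: (3.955,-12.174) -> (-4.458,-18.286) [heading=216, draw]
  FD 6.2: (-4.458,-18.286) -> (-9.474,-21.931) [heading=216, draw]
  BK 3.8: (-9.474,-21.931) -> (-6.4,-19.697) [heading=216, draw]
  -- iteration 3/5 --
  RT 72: heading 216 -> 144
  FD 10.4: (-6.4,-19.697) -> (-14.814,-13.584) [heading=144, draw]
  FD 6.2: (-14.814,-13.584) -> (-19.83,-9.94) [heading=144, draw]
  BK 3.8: (-19.83,-9.94) -> (-16.755,-12.174) [heading=144, draw]
  -- iteration 4/5 --
  RT 72: heading 144 -> 72
  FD 10.4: (-16.755,-12.174) -> (-13.542,-2.283) [heading=72, draw]
  FD 6.2: (-13.542,-2.283) -> (-11.626,3.614) [heading=72, draw]
  BK 3.8: (-11.626,3.614) -> (-12.8,0) [heading=72, draw]
  -- iteration 5/5 --
  RT 72: heading 72 -> 0
  FD 10.4: (-12.8,0) -> (-2.4,0) [heading=0, draw]
  FD 6.2: (-2.4,0) -> (3.8,0) [heading=0, draw]
  BK 3.8: (3.8,0) -> (0,0) [heading=0, draw]
]
Final: pos=(0,0), heading=0, 15 segment(s) drawn

Answer: 0 0 0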